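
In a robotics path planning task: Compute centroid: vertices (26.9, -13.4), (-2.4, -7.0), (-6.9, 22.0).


Centroid = ((x_A+x_B+x_C)/3, (y_A+y_B+y_C)/3)
= ((26.9+(-2.4)+(-6.9))/3, ((-13.4)+(-7)+22)/3)
= (5.8667, 0.5333)

(5.8667, 0.5333)


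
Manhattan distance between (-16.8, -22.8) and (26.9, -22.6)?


|(-16.8)-26.9| + |(-22.8)-(-22.6)| = 43.7 + 0.2 = 43.9

43.9


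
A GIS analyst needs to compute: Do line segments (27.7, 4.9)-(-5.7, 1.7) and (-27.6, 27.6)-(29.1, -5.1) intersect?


Cross products: d1=521.22, d2=-752.4, d3=-935.14, d4=338.48
d1*d2 < 0 and d3*d4 < 0? yes

Yes, they intersect


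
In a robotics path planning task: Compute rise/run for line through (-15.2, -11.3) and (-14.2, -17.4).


slope = (y2-y1)/(x2-x1) = ((-17.4)-(-11.3))/((-14.2)-(-15.2)) = (-6.1)/1 = -6.1

-6.1


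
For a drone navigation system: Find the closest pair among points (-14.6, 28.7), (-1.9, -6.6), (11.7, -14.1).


d(P0,P1) = 37.5151, d(P0,P2) = 50.2347, d(P1,P2) = 15.5309
Closest: P1 and P2

Closest pair: (-1.9, -6.6) and (11.7, -14.1), distance = 15.5309


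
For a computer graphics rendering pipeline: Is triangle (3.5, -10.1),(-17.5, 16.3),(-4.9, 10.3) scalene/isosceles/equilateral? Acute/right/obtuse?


Side lengths squared: AB^2=1137.96, BC^2=194.76, CA^2=486.72
Sorted: [194.76, 486.72, 1137.96]
By sides: Scalene, By angles: Obtuse

Scalene, Obtuse


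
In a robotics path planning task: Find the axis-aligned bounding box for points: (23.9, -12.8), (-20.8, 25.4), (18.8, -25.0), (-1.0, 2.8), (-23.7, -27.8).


x range: [-23.7, 23.9]
y range: [-27.8, 25.4]
Bounding box: (-23.7,-27.8) to (23.9,25.4)

(-23.7,-27.8) to (23.9,25.4)


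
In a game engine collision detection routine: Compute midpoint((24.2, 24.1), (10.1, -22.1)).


M = ((24.2+10.1)/2, (24.1+(-22.1))/2)
= (17.15, 1)

(17.15, 1)


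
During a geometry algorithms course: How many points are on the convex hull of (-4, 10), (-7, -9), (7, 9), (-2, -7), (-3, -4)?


Convex hull vertices (CCW): (-7, -9), (-2, -7), (7, 9), (-4, 10)
Count = 4

4


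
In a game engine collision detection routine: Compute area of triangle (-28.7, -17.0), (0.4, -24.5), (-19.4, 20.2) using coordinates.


Area = |x_A(y_B-y_C) + x_B(y_C-y_A) + x_C(y_A-y_B)|/2
= |1282.89 + 14.88 + (-145.5)|/2
= 1152.27/2 = 576.135

576.135


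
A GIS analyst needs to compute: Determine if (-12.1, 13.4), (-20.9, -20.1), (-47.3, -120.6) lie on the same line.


Cross product: ((-20.9)-(-12.1))*((-120.6)-13.4) - ((-20.1)-13.4)*((-47.3)-(-12.1))
= 0

Yes, collinear


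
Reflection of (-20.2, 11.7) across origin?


Reflection over origin: (x,y) -> (-x,-y)
(-20.2, 11.7) -> (20.2, -11.7)

(20.2, -11.7)


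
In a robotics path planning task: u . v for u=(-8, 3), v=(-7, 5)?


u . v = u_x*v_x + u_y*v_y = (-8)*(-7) + 3*5
= 56 + 15 = 71

71


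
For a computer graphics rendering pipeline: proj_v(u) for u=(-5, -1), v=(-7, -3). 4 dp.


u.v = 38, |v| = sqrt(58) = 7.6158
Scalar projection = u.v / |v| = 38 / sqrt(58) = 4.9896

4.9896


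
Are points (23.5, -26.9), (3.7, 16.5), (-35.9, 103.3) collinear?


Cross product: (3.7-23.5)*(103.3-(-26.9)) - (16.5-(-26.9))*((-35.9)-23.5)
= 0

Yes, collinear


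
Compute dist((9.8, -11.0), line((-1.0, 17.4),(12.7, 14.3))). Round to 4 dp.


|cross product| = 355.6
|line direction| = sqrt(197.3) = 14.0464
Distance = 355.6/sqrt(197.3) = 25.3162

25.3162


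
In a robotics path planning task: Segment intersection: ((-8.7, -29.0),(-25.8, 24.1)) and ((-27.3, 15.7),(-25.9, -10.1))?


Cross products: d1=417.3, d2=50.46, d3=223.29, d4=590.13
d1*d2 < 0 and d3*d4 < 0? no

No, they don't intersect


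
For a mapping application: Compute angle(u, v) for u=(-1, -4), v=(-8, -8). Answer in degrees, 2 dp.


u.v = 40, |u| = sqrt(17) = 4.1231, |v| = sqrt(128) = 11.3137
cos(theta) = u.v/(|u||v|) = 40/sqrt(2176) = 0.857493
theta = acos(0.857493) = 30.96 degrees

30.96 degrees


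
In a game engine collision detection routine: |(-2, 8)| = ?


|u| = sqrt((-2)^2 + 8^2) = sqrt(68) = 8.2462

8.2462


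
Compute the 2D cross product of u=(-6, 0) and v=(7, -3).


u x v = u_x*v_y - u_y*v_x = (-6)*(-3) - 0*7
= 18 - 0 = 18

18


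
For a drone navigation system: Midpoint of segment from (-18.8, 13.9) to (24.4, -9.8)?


M = (((-18.8)+24.4)/2, (13.9+(-9.8))/2)
= (2.8, 2.05)

(2.8, 2.05)


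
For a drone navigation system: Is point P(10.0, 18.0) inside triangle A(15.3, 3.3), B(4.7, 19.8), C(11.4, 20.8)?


Cross products: AB x AP = -68.37, BC x BP = -17.36, CA x CP = -35.42
All same sign? yes

Yes, inside


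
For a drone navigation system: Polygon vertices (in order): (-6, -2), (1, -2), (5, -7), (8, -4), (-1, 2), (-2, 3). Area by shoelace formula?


Shoelace sum: ((-6)*(-2) - 1*(-2)) + (1*(-7) - 5*(-2)) + (5*(-4) - 8*(-7)) + (8*2 - (-1)*(-4)) + ((-1)*3 - (-2)*2) + ((-2)*(-2) - (-6)*3)
= 88
Area = |88|/2 = 44

44


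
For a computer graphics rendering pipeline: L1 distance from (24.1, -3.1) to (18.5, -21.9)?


|24.1-18.5| + |(-3.1)-(-21.9)| = 5.6 + 18.8 = 24.4

24.4


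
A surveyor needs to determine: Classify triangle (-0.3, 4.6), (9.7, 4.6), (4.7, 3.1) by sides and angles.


Side lengths squared: AB^2=100, BC^2=27.25, CA^2=27.25
Sorted: [27.25, 27.25, 100]
By sides: Isosceles, By angles: Obtuse

Isosceles, Obtuse


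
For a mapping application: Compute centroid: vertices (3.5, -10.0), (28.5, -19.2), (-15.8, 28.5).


Centroid = ((x_A+x_B+x_C)/3, (y_A+y_B+y_C)/3)
= ((3.5+28.5+(-15.8))/3, ((-10)+(-19.2)+28.5)/3)
= (5.4, -0.2333)

(5.4, -0.2333)


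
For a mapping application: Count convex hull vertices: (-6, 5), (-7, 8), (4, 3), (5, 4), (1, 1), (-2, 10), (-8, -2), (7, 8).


Convex hull vertices (CCW): (-8, -2), (1, 1), (4, 3), (5, 4), (7, 8), (-2, 10), (-7, 8)
Count = 7

7


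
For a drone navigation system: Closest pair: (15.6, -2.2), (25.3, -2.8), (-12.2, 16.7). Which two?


d(P0,P1) = 9.7185, d(P0,P2) = 33.6162, d(P1,P2) = 42.267
Closest: P0 and P1

Closest pair: (15.6, -2.2) and (25.3, -2.8), distance = 9.7185


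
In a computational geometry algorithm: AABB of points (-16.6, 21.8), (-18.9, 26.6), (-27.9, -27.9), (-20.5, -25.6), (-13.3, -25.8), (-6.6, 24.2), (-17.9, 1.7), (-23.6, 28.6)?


x range: [-27.9, -6.6]
y range: [-27.9, 28.6]
Bounding box: (-27.9,-27.9) to (-6.6,28.6)

(-27.9,-27.9) to (-6.6,28.6)


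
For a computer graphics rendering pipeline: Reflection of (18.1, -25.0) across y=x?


Reflection over y=x: (x,y) -> (y,x)
(18.1, -25) -> (-25, 18.1)

(-25, 18.1)


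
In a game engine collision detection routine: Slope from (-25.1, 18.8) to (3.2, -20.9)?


slope = (y2-y1)/(x2-x1) = ((-20.9)-18.8)/(3.2-(-25.1)) = (-39.7)/28.3 = -1.4028

-1.4028


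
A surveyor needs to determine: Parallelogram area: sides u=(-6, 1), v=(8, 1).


|u x v| = |(-6)*1 - 1*8|
= |(-6) - 8| = 14

14


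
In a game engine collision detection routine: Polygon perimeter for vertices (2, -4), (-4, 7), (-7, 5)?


Sides: (2, -4)->(-4, 7): sqrt(157) = 12.529964, (-4, 7)->(-7, 5): sqrt(13) = 3.605551, (-7, 5)->(2, -4): sqrt(162) = 12.727922
Sum = 28.863437
Perimeter = 28.8634

28.8634


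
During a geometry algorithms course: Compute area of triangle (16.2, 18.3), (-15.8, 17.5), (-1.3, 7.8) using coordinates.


Area = |x_A(y_B-y_C) + x_B(y_C-y_A) + x_C(y_A-y_B)|/2
= |157.14 + 165.9 + (-1.04)|/2
= 322/2 = 161

161


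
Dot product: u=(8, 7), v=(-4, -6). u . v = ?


u . v = u_x*v_x + u_y*v_y = 8*(-4) + 7*(-6)
= (-32) + (-42) = -74

-74


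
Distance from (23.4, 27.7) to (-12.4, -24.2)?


dx=-35.8, dy=-51.9
d^2 = (-35.8)^2 + (-51.9)^2 = 3975.25
d = sqrt(3975.25) = 63.0496

63.0496


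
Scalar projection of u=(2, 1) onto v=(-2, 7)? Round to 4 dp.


u.v = 3, |v| = sqrt(53) = 7.2801
Scalar projection = u.v / |v| = 3 / sqrt(53) = 0.4121

0.4121


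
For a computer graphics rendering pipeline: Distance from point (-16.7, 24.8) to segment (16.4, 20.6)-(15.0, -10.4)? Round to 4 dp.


Project P onto AB: t = 0 (clamped to [0,1])
Closest point on segment: (16.4, 20.6)
Distance: 33.3654

33.3654


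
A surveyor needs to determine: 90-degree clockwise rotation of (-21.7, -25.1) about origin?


90° CW: (x,y) -> (y, -x)
(-21.7,-25.1) -> (-25.1, 21.7)

(-25.1, 21.7)


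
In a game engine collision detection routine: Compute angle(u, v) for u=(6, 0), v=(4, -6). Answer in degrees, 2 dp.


u.v = 24, |u| = sqrt(36) = 6, |v| = sqrt(52) = 7.2111
cos(theta) = u.v/(|u||v|) = 24/sqrt(1872) = 0.5547
theta = acos(0.5547) = 56.31 degrees

56.31 degrees


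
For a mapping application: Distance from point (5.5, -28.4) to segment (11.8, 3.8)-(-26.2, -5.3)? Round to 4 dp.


Project P onto AB: t = 0.3487 (clamped to [0,1])
Closest point on segment: (-1.4511, 0.6267)
Distance: 29.8474

29.8474


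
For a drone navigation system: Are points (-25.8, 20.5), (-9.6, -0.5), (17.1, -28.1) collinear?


Cross product: ((-9.6)-(-25.8))*((-28.1)-20.5) - ((-0.5)-20.5)*(17.1-(-25.8))
= 113.58

No, not collinear


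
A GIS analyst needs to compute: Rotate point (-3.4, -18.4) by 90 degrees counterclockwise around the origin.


90° CCW: (x,y) -> (-y, x)
(-3.4,-18.4) -> (18.4, -3.4)

(18.4, -3.4)


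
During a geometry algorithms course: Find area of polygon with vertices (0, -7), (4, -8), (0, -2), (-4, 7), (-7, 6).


Shoelace sum: (0*(-8) - 4*(-7)) + (4*(-2) - 0*(-8)) + (0*7 - (-4)*(-2)) + ((-4)*6 - (-7)*7) + ((-7)*(-7) - 0*6)
= 86
Area = |86|/2 = 43

43


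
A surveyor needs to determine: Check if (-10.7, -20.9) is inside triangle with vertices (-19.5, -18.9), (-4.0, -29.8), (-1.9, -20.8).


Cross products: AB x AP = 64.92, BC x BP = 78.99, CA x CP = 18.48
All same sign? yes

Yes, inside


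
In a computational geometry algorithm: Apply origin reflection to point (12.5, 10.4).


Reflection over origin: (x,y) -> (-x,-y)
(12.5, 10.4) -> (-12.5, -10.4)

(-12.5, -10.4)


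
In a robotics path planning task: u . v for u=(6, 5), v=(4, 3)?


u . v = u_x*v_x + u_y*v_y = 6*4 + 5*3
= 24 + 15 = 39

39


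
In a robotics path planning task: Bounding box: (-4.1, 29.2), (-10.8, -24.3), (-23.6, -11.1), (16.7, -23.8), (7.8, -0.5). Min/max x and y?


x range: [-23.6, 16.7]
y range: [-24.3, 29.2]
Bounding box: (-23.6,-24.3) to (16.7,29.2)

(-23.6,-24.3) to (16.7,29.2)


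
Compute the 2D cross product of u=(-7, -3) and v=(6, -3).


u x v = u_x*v_y - u_y*v_x = (-7)*(-3) - (-3)*6
= 21 - (-18) = 39

39


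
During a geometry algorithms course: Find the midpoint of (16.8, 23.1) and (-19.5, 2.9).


M = ((16.8+(-19.5))/2, (23.1+2.9)/2)
= (-1.35, 13)

(-1.35, 13)


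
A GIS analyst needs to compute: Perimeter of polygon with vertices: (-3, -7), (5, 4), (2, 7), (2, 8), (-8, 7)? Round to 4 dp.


Sides: (-3, -7)->(5, 4): sqrt(185) = 13.601471, (5, 4)->(2, 7): sqrt(18) = 4.242641, (2, 7)->(2, 8): sqrt(1) = 1, (2, 8)->(-8, 7): sqrt(101) = 10.049876, (-8, 7)->(-3, -7): sqrt(221) = 14.866069
Sum = 43.760057
Perimeter = 43.7601

43.7601


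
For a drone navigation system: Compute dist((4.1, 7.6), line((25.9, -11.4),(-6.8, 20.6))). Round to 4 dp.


|cross product| = 76.3
|line direction| = sqrt(2093.29) = 45.7525
Distance = 76.3/sqrt(2093.29) = 1.6677

1.6677


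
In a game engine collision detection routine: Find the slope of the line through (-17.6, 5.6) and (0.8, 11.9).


slope = (y2-y1)/(x2-x1) = (11.9-5.6)/(0.8-(-17.6)) = 6.3/18.4 = 0.3424

0.3424


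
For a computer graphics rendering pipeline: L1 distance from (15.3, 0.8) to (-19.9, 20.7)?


|15.3-(-19.9)| + |0.8-20.7| = 35.2 + 19.9 = 55.1

55.1


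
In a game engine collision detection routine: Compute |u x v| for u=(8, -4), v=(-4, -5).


|u x v| = |8*(-5) - (-4)*(-4)|
= |(-40) - 16| = 56

56


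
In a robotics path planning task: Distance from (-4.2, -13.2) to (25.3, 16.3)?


dx=29.5, dy=29.5
d^2 = 29.5^2 + 29.5^2 = 1740.5
d = sqrt(1740.5) = 41.7193

41.7193


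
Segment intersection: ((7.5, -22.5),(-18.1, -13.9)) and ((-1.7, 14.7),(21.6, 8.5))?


Cross products: d1=-809.72, d2=-768.06, d3=-873.2, d4=-914.86
d1*d2 < 0 and d3*d4 < 0? no

No, they don't intersect


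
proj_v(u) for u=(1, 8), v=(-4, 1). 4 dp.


u.v = 4, |v| = sqrt(17) = 4.1231
Scalar projection = u.v / |v| = 4 / sqrt(17) = 0.9701

0.9701


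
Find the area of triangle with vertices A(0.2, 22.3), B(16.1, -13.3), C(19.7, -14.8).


Area = |x_A(y_B-y_C) + x_B(y_C-y_A) + x_C(y_A-y_B)|/2
= |0.3 + (-597.31) + 701.32|/2
= 104.31/2 = 52.155

52.155


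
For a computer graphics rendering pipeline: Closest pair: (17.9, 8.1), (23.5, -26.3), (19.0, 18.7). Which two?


d(P0,P1) = 34.8528, d(P0,P2) = 10.6569, d(P1,P2) = 45.2244
Closest: P0 and P2

Closest pair: (17.9, 8.1) and (19.0, 18.7), distance = 10.6569


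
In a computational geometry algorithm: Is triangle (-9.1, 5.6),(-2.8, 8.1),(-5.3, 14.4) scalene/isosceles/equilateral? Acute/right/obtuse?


Side lengths squared: AB^2=45.94, BC^2=45.94, CA^2=91.88
Sorted: [45.94, 45.94, 91.88]
By sides: Isosceles, By angles: Right

Isosceles, Right


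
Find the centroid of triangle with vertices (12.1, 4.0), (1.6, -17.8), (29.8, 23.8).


Centroid = ((x_A+x_B+x_C)/3, (y_A+y_B+y_C)/3)
= ((12.1+1.6+29.8)/3, (4+(-17.8)+23.8)/3)
= (14.5, 3.3333)

(14.5, 3.3333)


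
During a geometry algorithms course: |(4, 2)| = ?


|u| = sqrt(4^2 + 2^2) = sqrt(20) = 4.4721

4.4721


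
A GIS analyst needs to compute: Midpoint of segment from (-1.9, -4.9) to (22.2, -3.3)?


M = (((-1.9)+22.2)/2, ((-4.9)+(-3.3))/2)
= (10.15, -4.1)

(10.15, -4.1)


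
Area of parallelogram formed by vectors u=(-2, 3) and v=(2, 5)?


|u x v| = |(-2)*5 - 3*2|
= |(-10) - 6| = 16

16


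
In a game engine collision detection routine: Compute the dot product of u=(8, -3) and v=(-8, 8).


u . v = u_x*v_x + u_y*v_y = 8*(-8) + (-3)*8
= (-64) + (-24) = -88

-88


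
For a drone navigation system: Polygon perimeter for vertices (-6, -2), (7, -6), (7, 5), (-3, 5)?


Sides: (-6, -2)->(7, -6): sqrt(185) = 13.601471, (7, -6)->(7, 5): sqrt(121) = 11, (7, 5)->(-3, 5): sqrt(100) = 10, (-3, 5)->(-6, -2): sqrt(58) = 7.615773
Sum = 42.217244
Perimeter = 42.2172

42.2172


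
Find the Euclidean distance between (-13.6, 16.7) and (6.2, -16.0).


dx=19.8, dy=-32.7
d^2 = 19.8^2 + (-32.7)^2 = 1461.33
d = sqrt(1461.33) = 38.2273

38.2273


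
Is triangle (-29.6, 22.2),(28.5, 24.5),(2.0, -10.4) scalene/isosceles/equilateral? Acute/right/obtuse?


Side lengths squared: AB^2=3380.9, BC^2=1920.26, CA^2=2061.32
Sorted: [1920.26, 2061.32, 3380.9]
By sides: Scalene, By angles: Acute

Scalene, Acute


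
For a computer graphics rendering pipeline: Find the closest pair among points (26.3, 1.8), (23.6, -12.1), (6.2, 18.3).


d(P0,P1) = 14.1598, d(P0,P2) = 26.005, d(P1,P2) = 35.0274
Closest: P0 and P1

Closest pair: (26.3, 1.8) and (23.6, -12.1), distance = 14.1598


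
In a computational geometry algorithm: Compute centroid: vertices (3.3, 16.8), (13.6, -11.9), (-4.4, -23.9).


Centroid = ((x_A+x_B+x_C)/3, (y_A+y_B+y_C)/3)
= ((3.3+13.6+(-4.4))/3, (16.8+(-11.9)+(-23.9))/3)
= (4.1667, -6.3333)

(4.1667, -6.3333)


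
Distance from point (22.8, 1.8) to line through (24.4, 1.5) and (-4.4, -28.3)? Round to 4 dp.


|cross product| = 56.32
|line direction| = sqrt(1717.48) = 41.4425
Distance = 56.32/sqrt(1717.48) = 1.359

1.359


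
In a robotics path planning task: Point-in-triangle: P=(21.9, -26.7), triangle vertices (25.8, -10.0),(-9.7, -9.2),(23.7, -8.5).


Cross products: AB x AP = 595.97, BC x BP = -606.62, CA x CP = -40.92
All same sign? no

No, outside


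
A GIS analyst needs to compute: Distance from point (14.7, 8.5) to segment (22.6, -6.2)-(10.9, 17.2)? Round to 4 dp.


Project P onto AB: t = 0.6376 (clamped to [0,1])
Closest point on segment: (15.14, 8.72)
Distance: 0.4919

0.4919


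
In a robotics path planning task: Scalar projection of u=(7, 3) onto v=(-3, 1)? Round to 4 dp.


u.v = -18, |v| = sqrt(10) = 3.1623
Scalar projection = u.v / |v| = -18 / sqrt(10) = -5.6921

-5.6921


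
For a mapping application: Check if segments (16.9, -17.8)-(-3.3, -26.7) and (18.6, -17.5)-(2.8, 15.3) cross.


Cross products: d1=60.5, d2=863.68, d3=9.07, d4=-794.11
d1*d2 < 0 and d3*d4 < 0? no

No, they don't intersect


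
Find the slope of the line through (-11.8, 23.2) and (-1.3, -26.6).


slope = (y2-y1)/(x2-x1) = ((-26.6)-23.2)/((-1.3)-(-11.8)) = (-49.8)/10.5 = -4.7429

-4.7429


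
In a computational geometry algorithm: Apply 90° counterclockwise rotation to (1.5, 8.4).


90° CCW: (x,y) -> (-y, x)
(1.5,8.4) -> (-8.4, 1.5)

(-8.4, 1.5)


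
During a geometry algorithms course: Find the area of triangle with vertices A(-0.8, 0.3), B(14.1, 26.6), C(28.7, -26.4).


Area = |x_A(y_B-y_C) + x_B(y_C-y_A) + x_C(y_A-y_B)|/2
= |(-42.4) + (-376.47) + (-754.81)|/2
= 1173.68/2 = 586.84

586.84


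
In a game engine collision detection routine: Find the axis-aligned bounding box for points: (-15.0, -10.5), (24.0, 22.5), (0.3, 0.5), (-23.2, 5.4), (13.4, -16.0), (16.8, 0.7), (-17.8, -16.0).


x range: [-23.2, 24]
y range: [-16, 22.5]
Bounding box: (-23.2,-16) to (24,22.5)

(-23.2,-16) to (24,22.5)


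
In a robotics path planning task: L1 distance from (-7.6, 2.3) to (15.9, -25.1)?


|(-7.6)-15.9| + |2.3-(-25.1)| = 23.5 + 27.4 = 50.9

50.9


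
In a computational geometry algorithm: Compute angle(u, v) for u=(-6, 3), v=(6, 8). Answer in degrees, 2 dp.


u.v = -12, |u| = sqrt(45) = 6.7082, |v| = sqrt(100) = 10
cos(theta) = u.v/(|u||v|) = -12/sqrt(4500) = -0.178885
theta = acos(-0.178885) = 100.3 degrees

100.3 degrees


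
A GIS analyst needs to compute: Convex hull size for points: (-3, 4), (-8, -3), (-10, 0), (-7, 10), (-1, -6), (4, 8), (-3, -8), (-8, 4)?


Convex hull vertices (CCW): (-10, 0), (-8, -3), (-3, -8), (-1, -6), (4, 8), (-7, 10)
Count = 6

6


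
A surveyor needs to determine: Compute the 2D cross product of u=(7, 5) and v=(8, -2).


u x v = u_x*v_y - u_y*v_x = 7*(-2) - 5*8
= (-14) - 40 = -54

-54


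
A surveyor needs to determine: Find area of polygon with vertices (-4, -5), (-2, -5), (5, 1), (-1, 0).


Shoelace sum: ((-4)*(-5) - (-2)*(-5)) + ((-2)*1 - 5*(-5)) + (5*0 - (-1)*1) + ((-1)*(-5) - (-4)*0)
= 39
Area = |39|/2 = 19.5

19.5


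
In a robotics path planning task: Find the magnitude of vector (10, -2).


|u| = sqrt(10^2 + (-2)^2) = sqrt(104) = 10.198

10.198


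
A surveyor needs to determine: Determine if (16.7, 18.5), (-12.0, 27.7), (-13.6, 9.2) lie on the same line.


Cross product: ((-12)-16.7)*(9.2-18.5) - (27.7-18.5)*((-13.6)-16.7)
= 545.67

No, not collinear


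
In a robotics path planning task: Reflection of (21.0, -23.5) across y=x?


Reflection over y=x: (x,y) -> (y,x)
(21, -23.5) -> (-23.5, 21)

(-23.5, 21)


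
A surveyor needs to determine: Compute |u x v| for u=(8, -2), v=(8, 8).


|u x v| = |8*8 - (-2)*8|
= |64 - (-16)| = 80

80


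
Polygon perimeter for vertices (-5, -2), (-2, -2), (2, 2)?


Sides: (-5, -2)->(-2, -2): sqrt(9) = 3, (-2, -2)->(2, 2): sqrt(32) = 5.656854, (2, 2)->(-5, -2): sqrt(65) = 8.062258
Sum = 16.719112
Perimeter = 16.7191

16.7191


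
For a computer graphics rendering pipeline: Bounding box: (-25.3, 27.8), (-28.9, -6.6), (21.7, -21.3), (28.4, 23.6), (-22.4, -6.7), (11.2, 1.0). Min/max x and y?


x range: [-28.9, 28.4]
y range: [-21.3, 27.8]
Bounding box: (-28.9,-21.3) to (28.4,27.8)

(-28.9,-21.3) to (28.4,27.8)


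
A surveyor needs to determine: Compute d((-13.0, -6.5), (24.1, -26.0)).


dx=37.1, dy=-19.5
d^2 = 37.1^2 + (-19.5)^2 = 1756.66
d = sqrt(1756.66) = 41.9125

41.9125


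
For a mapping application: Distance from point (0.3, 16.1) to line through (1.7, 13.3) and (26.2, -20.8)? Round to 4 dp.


|cross product| = 20.86
|line direction| = sqrt(1763.06) = 41.9888
Distance = 20.86/sqrt(1763.06) = 0.4968

0.4968


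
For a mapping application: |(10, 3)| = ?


|u| = sqrt(10^2 + 3^2) = sqrt(109) = 10.4403

10.4403


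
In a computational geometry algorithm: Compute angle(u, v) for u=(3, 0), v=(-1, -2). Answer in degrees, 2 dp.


u.v = -3, |u| = sqrt(9) = 3, |v| = sqrt(5) = 2.2361
cos(theta) = u.v/(|u||v|) = -3/sqrt(45) = -0.447214
theta = acos(-0.447214) = 116.57 degrees

116.57 degrees


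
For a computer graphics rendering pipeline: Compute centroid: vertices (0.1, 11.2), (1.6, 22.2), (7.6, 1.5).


Centroid = ((x_A+x_B+x_C)/3, (y_A+y_B+y_C)/3)
= ((0.1+1.6+7.6)/3, (11.2+22.2+1.5)/3)
= (3.1, 11.6333)

(3.1, 11.6333)


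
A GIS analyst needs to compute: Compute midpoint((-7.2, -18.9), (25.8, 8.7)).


M = (((-7.2)+25.8)/2, ((-18.9)+8.7)/2)
= (9.3, -5.1)

(9.3, -5.1)


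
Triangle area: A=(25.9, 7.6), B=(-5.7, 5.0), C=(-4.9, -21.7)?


Area = |x_A(y_B-y_C) + x_B(y_C-y_A) + x_C(y_A-y_B)|/2
= |691.53 + 167.01 + (-12.74)|/2
= 845.8/2 = 422.9

422.9


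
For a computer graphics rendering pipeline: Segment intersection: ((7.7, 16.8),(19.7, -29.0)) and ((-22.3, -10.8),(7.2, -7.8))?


Cross products: d1=724.2, d2=-662.9, d3=-1705.2, d4=-318.1
d1*d2 < 0 and d3*d4 < 0? no

No, they don't intersect


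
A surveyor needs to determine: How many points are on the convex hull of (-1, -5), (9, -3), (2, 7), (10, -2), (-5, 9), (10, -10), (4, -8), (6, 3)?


Convex hull vertices (CCW): (-5, 9), (-1, -5), (4, -8), (10, -10), (10, -2), (6, 3), (2, 7)
Count = 7

7


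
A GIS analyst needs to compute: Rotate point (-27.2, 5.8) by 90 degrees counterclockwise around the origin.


90° CCW: (x,y) -> (-y, x)
(-27.2,5.8) -> (-5.8, -27.2)

(-5.8, -27.2)


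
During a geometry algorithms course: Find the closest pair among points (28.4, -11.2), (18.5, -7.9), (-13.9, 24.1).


d(P0,P1) = 10.4355, d(P0,P2) = 55.0943, d(P1,P2) = 45.5386
Closest: P0 and P1

Closest pair: (28.4, -11.2) and (18.5, -7.9), distance = 10.4355


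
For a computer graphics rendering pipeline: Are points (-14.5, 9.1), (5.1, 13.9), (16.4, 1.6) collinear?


Cross product: (5.1-(-14.5))*(1.6-9.1) - (13.9-9.1)*(16.4-(-14.5))
= -295.32

No, not collinear


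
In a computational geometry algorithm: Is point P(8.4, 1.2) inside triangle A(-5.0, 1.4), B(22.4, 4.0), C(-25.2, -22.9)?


Cross products: AB x AP = -40.32, BC x BP = -243.32, CA x CP = -329.66
All same sign? yes

Yes, inside


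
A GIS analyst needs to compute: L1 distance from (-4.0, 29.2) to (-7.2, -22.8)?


|(-4)-(-7.2)| + |29.2-(-22.8)| = 3.2 + 52 = 55.2

55.2


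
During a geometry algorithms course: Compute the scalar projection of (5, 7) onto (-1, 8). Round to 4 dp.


u.v = 51, |v| = sqrt(65) = 8.0623
Scalar projection = u.v / |v| = 51 / sqrt(65) = 6.3258

6.3258


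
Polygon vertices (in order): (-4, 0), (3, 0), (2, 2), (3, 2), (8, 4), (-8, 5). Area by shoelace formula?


Shoelace sum: ((-4)*0 - 3*0) + (3*2 - 2*0) + (2*2 - 3*2) + (3*4 - 8*2) + (8*5 - (-8)*4) + ((-8)*0 - (-4)*5)
= 92
Area = |92|/2 = 46

46


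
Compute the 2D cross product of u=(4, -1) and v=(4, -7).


u x v = u_x*v_y - u_y*v_x = 4*(-7) - (-1)*4
= (-28) - (-4) = -24

-24


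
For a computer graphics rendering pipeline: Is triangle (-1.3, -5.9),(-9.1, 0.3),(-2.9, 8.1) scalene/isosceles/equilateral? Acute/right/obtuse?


Side lengths squared: AB^2=99.28, BC^2=99.28, CA^2=198.56
Sorted: [99.28, 99.28, 198.56]
By sides: Isosceles, By angles: Right

Isosceles, Right


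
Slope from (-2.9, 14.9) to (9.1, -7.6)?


slope = (y2-y1)/(x2-x1) = ((-7.6)-14.9)/(9.1-(-2.9)) = (-22.5)/12 = -1.875

-1.875


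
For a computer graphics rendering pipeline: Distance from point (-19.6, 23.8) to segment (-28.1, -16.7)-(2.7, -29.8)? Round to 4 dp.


Project P onto AB: t = 0 (clamped to [0,1])
Closest point on segment: (-28.1, -16.7)
Distance: 41.3824

41.3824


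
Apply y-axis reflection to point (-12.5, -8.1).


Reflection over y-axis: (x,y) -> (-x,y)
(-12.5, -8.1) -> (12.5, -8.1)

(12.5, -8.1)


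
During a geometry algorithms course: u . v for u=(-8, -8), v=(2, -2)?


u . v = u_x*v_x + u_y*v_y = (-8)*2 + (-8)*(-2)
= (-16) + 16 = 0

0


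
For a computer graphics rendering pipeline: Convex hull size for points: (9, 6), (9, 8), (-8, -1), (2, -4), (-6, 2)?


Convex hull vertices (CCW): (-8, -1), (2, -4), (9, 6), (9, 8), (-6, 2)
Count = 5

5


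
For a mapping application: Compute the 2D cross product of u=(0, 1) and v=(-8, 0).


u x v = u_x*v_y - u_y*v_x = 0*0 - 1*(-8)
= 0 - (-8) = 8

8


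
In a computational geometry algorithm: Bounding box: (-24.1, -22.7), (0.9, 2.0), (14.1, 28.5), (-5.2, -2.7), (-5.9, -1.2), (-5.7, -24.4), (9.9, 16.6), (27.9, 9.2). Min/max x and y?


x range: [-24.1, 27.9]
y range: [-24.4, 28.5]
Bounding box: (-24.1,-24.4) to (27.9,28.5)

(-24.1,-24.4) to (27.9,28.5)


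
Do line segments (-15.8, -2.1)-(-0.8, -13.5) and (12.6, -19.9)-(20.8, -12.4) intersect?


Cross products: d1=358.96, d2=152.98, d3=56.76, d4=262.74
d1*d2 < 0 and d3*d4 < 0? no

No, they don't intersect


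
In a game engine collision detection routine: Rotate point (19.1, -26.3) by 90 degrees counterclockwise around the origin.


90° CCW: (x,y) -> (-y, x)
(19.1,-26.3) -> (26.3, 19.1)

(26.3, 19.1)


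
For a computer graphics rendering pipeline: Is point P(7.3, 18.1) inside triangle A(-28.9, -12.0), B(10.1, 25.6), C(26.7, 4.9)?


Cross products: AB x AP = -187.22, BC x BP = -182.46, CA x CP = -1061.78
All same sign? yes

Yes, inside


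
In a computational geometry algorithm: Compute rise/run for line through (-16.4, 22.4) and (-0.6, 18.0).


slope = (y2-y1)/(x2-x1) = (18-22.4)/((-0.6)-(-16.4)) = (-4.4)/15.8 = -0.2785

-0.2785


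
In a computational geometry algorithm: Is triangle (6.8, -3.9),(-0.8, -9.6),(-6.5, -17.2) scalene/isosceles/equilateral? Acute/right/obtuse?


Side lengths squared: AB^2=90.25, BC^2=90.25, CA^2=353.78
Sorted: [90.25, 90.25, 353.78]
By sides: Isosceles, By angles: Obtuse

Isosceles, Obtuse


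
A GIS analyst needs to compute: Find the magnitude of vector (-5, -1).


|u| = sqrt((-5)^2 + (-1)^2) = sqrt(26) = 5.099

5.099


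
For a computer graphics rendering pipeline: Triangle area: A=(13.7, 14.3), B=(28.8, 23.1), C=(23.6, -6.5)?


Area = |x_A(y_B-y_C) + x_B(y_C-y_A) + x_C(y_A-y_B)|/2
= |405.52 + (-599.04) + (-207.68)|/2
= 401.2/2 = 200.6

200.6


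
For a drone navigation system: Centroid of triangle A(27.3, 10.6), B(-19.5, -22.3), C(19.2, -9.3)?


Centroid = ((x_A+x_B+x_C)/3, (y_A+y_B+y_C)/3)
= ((27.3+(-19.5)+19.2)/3, (10.6+(-22.3)+(-9.3))/3)
= (9, -7)

(9, -7)


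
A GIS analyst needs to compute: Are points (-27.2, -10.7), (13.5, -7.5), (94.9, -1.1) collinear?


Cross product: (13.5-(-27.2))*((-1.1)-(-10.7)) - ((-7.5)-(-10.7))*(94.9-(-27.2))
= 0

Yes, collinear


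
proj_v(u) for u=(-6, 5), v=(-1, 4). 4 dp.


u.v = 26, |v| = sqrt(17) = 4.1231
Scalar projection = u.v / |v| = 26 / sqrt(17) = 6.3059

6.3059


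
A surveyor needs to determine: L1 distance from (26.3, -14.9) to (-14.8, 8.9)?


|26.3-(-14.8)| + |(-14.9)-8.9| = 41.1 + 23.8 = 64.9

64.9


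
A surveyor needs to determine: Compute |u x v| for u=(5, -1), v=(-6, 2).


|u x v| = |5*2 - (-1)*(-6)|
= |10 - 6| = 4

4


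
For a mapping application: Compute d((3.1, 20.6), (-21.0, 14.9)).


dx=-24.1, dy=-5.7
d^2 = (-24.1)^2 + (-5.7)^2 = 613.3
d = sqrt(613.3) = 24.7649

24.7649


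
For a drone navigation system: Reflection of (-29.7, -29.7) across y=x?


Reflection over y=x: (x,y) -> (y,x)
(-29.7, -29.7) -> (-29.7, -29.7)

(-29.7, -29.7)


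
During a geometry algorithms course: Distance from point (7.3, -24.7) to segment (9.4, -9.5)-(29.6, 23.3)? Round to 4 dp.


Project P onto AB: t = 0 (clamped to [0,1])
Closest point on segment: (9.4, -9.5)
Distance: 15.3444

15.3444


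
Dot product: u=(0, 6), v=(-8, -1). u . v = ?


u . v = u_x*v_x + u_y*v_y = 0*(-8) + 6*(-1)
= 0 + (-6) = -6

-6


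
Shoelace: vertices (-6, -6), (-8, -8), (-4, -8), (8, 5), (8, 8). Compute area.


Shoelace sum: ((-6)*(-8) - (-8)*(-6)) + ((-8)*(-8) - (-4)*(-8)) + ((-4)*5 - 8*(-8)) + (8*8 - 8*5) + (8*(-6) - (-6)*8)
= 100
Area = |100|/2 = 50

50


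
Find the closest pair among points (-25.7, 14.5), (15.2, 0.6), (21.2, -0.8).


d(P0,P1) = 43.1975, d(P0,P2) = 49.3325, d(P1,P2) = 6.1612
Closest: P1 and P2

Closest pair: (15.2, 0.6) and (21.2, -0.8), distance = 6.1612


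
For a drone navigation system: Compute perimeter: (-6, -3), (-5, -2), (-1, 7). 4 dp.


Sides: (-6, -3)->(-5, -2): sqrt(2) = 1.414214, (-5, -2)->(-1, 7): sqrt(97) = 9.848858, (-1, 7)->(-6, -3): sqrt(125) = 11.18034
Sum = 22.443412
Perimeter = 22.4434

22.4434


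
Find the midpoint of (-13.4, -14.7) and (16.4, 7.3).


M = (((-13.4)+16.4)/2, ((-14.7)+7.3)/2)
= (1.5, -3.7)

(1.5, -3.7)


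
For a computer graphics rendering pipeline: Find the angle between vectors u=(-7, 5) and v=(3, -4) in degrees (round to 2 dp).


u.v = -41, |u| = sqrt(74) = 8.6023, |v| = sqrt(25) = 5
cos(theta) = u.v/(|u||v|) = -41/sqrt(1850) = -0.953231
theta = acos(-0.953231) = 162.41 degrees

162.41 degrees


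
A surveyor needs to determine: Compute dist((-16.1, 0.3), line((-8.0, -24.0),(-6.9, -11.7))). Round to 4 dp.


|cross product| = 126.36
|line direction| = sqrt(152.5) = 12.3491
Distance = 126.36/sqrt(152.5) = 10.2323

10.2323


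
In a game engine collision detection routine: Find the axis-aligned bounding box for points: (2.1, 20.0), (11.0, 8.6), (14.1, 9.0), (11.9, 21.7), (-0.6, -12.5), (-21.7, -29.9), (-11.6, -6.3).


x range: [-21.7, 14.1]
y range: [-29.9, 21.7]
Bounding box: (-21.7,-29.9) to (14.1,21.7)

(-21.7,-29.9) to (14.1,21.7)


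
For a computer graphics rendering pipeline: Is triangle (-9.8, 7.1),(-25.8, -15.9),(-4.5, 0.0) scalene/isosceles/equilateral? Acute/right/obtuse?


Side lengths squared: AB^2=785, BC^2=706.5, CA^2=78.5
Sorted: [78.5, 706.5, 785]
By sides: Scalene, By angles: Right

Scalene, Right


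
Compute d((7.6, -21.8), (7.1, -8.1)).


dx=-0.5, dy=13.7
d^2 = (-0.5)^2 + 13.7^2 = 187.94
d = sqrt(187.94) = 13.7091

13.7091


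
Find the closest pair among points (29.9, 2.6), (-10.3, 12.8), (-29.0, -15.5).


d(P0,P1) = 41.4738, d(P0,P2) = 61.6183, d(P1,P2) = 33.9202
Closest: P1 and P2

Closest pair: (-10.3, 12.8) and (-29.0, -15.5), distance = 33.9202


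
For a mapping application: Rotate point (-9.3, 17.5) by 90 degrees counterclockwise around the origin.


90° CCW: (x,y) -> (-y, x)
(-9.3,17.5) -> (-17.5, -9.3)

(-17.5, -9.3)


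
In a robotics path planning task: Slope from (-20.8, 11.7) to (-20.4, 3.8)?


slope = (y2-y1)/(x2-x1) = (3.8-11.7)/((-20.4)-(-20.8)) = (-7.9)/0.4 = -19.75

-19.75


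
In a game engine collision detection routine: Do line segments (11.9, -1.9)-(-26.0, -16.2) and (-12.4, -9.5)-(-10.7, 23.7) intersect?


Cross products: d1=-793.84, d2=440.13, d3=-59.45, d4=-1293.42
d1*d2 < 0 and d3*d4 < 0? no

No, they don't intersect


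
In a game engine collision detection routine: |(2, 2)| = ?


|u| = sqrt(2^2 + 2^2) = sqrt(8) = 2.8284

2.8284


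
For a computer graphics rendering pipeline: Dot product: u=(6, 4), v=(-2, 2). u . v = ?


u . v = u_x*v_x + u_y*v_y = 6*(-2) + 4*2
= (-12) + 8 = -4

-4


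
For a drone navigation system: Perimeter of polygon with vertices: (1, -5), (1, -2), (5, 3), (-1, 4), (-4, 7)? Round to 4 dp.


Sides: (1, -5)->(1, -2): sqrt(9) = 3, (1, -2)->(5, 3): sqrt(41) = 6.403124, (5, 3)->(-1, 4): sqrt(37) = 6.082763, (-1, 4)->(-4, 7): sqrt(18) = 4.242641, (-4, 7)->(1, -5): sqrt(169) = 13
Sum = 32.728528
Perimeter = 32.7285

32.7285


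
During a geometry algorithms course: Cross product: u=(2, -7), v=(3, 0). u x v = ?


u x v = u_x*v_y - u_y*v_x = 2*0 - (-7)*3
= 0 - (-21) = 21

21


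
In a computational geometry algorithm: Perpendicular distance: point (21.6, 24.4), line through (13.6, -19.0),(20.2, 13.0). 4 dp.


|cross product| = 30.44
|line direction| = sqrt(1067.56) = 32.6735
Distance = 30.44/sqrt(1067.56) = 0.9316

0.9316


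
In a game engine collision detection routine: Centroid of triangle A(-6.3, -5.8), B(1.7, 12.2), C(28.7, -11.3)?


Centroid = ((x_A+x_B+x_C)/3, (y_A+y_B+y_C)/3)
= (((-6.3)+1.7+28.7)/3, ((-5.8)+12.2+(-11.3))/3)
= (8.0333, -1.6333)

(8.0333, -1.6333)


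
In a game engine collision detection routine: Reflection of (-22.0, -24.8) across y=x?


Reflection over y=x: (x,y) -> (y,x)
(-22, -24.8) -> (-24.8, -22)

(-24.8, -22)


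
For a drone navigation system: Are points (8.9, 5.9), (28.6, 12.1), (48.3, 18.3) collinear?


Cross product: (28.6-8.9)*(18.3-5.9) - (12.1-5.9)*(48.3-8.9)
= 0

Yes, collinear


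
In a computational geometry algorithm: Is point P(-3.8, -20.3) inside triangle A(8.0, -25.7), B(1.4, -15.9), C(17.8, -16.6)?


Cross products: AB x AP = 80, BC x BP = -75.8, CA x CP = -160.3
All same sign? no

No, outside


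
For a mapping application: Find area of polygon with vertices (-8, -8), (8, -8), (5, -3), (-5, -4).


Shoelace sum: ((-8)*(-8) - 8*(-8)) + (8*(-3) - 5*(-8)) + (5*(-4) - (-5)*(-3)) + ((-5)*(-8) - (-8)*(-4))
= 117
Area = |117|/2 = 58.5

58.5


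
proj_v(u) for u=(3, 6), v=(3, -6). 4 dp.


u.v = -27, |v| = sqrt(45) = 6.7082
Scalar projection = u.v / |v| = -27 / sqrt(45) = -4.0249

-4.0249


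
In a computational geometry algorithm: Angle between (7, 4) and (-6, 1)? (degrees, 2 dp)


u.v = -38, |u| = sqrt(65) = 8.0623, |v| = sqrt(37) = 6.0828
cos(theta) = u.v/(|u||v|) = -38/sqrt(2405) = -0.774865
theta = acos(-0.774865) = 140.79 degrees

140.79 degrees


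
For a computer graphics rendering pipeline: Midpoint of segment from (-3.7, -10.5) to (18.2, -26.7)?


M = (((-3.7)+18.2)/2, ((-10.5)+(-26.7))/2)
= (7.25, -18.6)

(7.25, -18.6)


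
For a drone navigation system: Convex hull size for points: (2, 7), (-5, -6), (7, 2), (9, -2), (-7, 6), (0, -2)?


Convex hull vertices (CCW): (-7, 6), (-5, -6), (9, -2), (7, 2), (2, 7)
Count = 5

5


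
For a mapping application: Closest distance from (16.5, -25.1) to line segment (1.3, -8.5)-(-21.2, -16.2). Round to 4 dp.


Project P onto AB: t = 0 (clamped to [0,1])
Closest point on segment: (1.3, -8.5)
Distance: 22.5078

22.5078


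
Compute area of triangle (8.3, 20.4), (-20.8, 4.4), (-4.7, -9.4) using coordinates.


Area = |x_A(y_B-y_C) + x_B(y_C-y_A) + x_C(y_A-y_B)|/2
= |114.54 + 619.84 + (-75.2)|/2
= 659.18/2 = 329.59

329.59


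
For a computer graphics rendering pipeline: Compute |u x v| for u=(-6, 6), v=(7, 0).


|u x v| = |(-6)*0 - 6*7|
= |0 - 42| = 42

42


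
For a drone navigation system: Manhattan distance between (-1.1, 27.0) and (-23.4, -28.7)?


|(-1.1)-(-23.4)| + |27-(-28.7)| = 22.3 + 55.7 = 78

78


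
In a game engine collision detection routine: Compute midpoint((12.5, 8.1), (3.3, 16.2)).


M = ((12.5+3.3)/2, (8.1+16.2)/2)
= (7.9, 12.15)

(7.9, 12.15)


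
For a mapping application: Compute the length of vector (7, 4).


|u| = sqrt(7^2 + 4^2) = sqrt(65) = 8.0623

8.0623


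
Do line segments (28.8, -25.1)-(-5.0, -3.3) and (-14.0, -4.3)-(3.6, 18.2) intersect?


Cross products: d1=-1329.08, d2=-184.9, d3=230, d4=-914.18
d1*d2 < 0 and d3*d4 < 0? no

No, they don't intersect


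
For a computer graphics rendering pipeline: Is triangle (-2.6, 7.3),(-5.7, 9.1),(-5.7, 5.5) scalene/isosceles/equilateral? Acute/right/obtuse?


Side lengths squared: AB^2=12.85, BC^2=12.96, CA^2=12.85
Sorted: [12.85, 12.85, 12.96]
By sides: Isosceles, By angles: Acute

Isosceles, Acute


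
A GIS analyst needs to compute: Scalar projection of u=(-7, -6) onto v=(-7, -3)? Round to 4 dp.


u.v = 67, |v| = sqrt(58) = 7.6158
Scalar projection = u.v / |v| = 67 / sqrt(58) = 8.7975

8.7975


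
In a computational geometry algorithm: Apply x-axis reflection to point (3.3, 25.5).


Reflection over x-axis: (x,y) -> (x,-y)
(3.3, 25.5) -> (3.3, -25.5)

(3.3, -25.5)


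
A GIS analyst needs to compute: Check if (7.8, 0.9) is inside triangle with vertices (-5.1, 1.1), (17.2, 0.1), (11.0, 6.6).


Cross products: AB x AP = 8.44, BC x BP = 56.14, CA x CP = 74.17
All same sign? yes

Yes, inside


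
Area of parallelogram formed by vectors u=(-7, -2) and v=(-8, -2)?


|u x v| = |(-7)*(-2) - (-2)*(-8)|
= |14 - 16| = 2

2


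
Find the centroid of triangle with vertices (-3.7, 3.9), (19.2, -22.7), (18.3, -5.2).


Centroid = ((x_A+x_B+x_C)/3, (y_A+y_B+y_C)/3)
= (((-3.7)+19.2+18.3)/3, (3.9+(-22.7)+(-5.2))/3)
= (11.2667, -8)

(11.2667, -8)


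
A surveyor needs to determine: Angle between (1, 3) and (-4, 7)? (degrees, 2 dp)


u.v = 17, |u| = sqrt(10) = 3.1623, |v| = sqrt(65) = 8.0623
cos(theta) = u.v/(|u||v|) = 17/sqrt(650) = 0.666795
theta = acos(0.666795) = 48.18 degrees

48.18 degrees


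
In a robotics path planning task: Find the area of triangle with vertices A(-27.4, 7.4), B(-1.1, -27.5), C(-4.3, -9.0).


Area = |x_A(y_B-y_C) + x_B(y_C-y_A) + x_C(y_A-y_B)|/2
= |506.9 + 18.04 + (-150.07)|/2
= 374.87/2 = 187.435

187.435


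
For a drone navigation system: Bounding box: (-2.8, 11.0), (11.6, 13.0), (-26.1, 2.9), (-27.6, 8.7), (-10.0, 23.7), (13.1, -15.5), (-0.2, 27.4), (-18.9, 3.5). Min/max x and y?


x range: [-27.6, 13.1]
y range: [-15.5, 27.4]
Bounding box: (-27.6,-15.5) to (13.1,27.4)

(-27.6,-15.5) to (13.1,27.4)


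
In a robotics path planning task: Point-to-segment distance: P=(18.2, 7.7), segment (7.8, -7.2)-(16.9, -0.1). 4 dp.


Project P onto AB: t = 1 (clamped to [0,1])
Closest point on segment: (16.9, -0.1)
Distance: 7.9076

7.9076


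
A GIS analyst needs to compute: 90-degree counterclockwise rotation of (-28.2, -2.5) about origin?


90° CCW: (x,y) -> (-y, x)
(-28.2,-2.5) -> (2.5, -28.2)

(2.5, -28.2)


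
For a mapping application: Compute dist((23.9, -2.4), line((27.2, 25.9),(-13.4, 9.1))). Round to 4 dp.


|cross product| = 1093.54
|line direction| = sqrt(1930.6) = 43.9386
Distance = 1093.54/sqrt(1930.6) = 24.8879

24.8879


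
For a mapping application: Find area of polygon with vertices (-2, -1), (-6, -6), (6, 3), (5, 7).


Shoelace sum: ((-2)*(-6) - (-6)*(-1)) + ((-6)*3 - 6*(-6)) + (6*7 - 5*3) + (5*(-1) - (-2)*7)
= 60
Area = |60|/2 = 30

30


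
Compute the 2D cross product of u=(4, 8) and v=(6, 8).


u x v = u_x*v_y - u_y*v_x = 4*8 - 8*6
= 32 - 48 = -16

-16


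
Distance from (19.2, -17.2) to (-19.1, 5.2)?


dx=-38.3, dy=22.4
d^2 = (-38.3)^2 + 22.4^2 = 1968.65
d = sqrt(1968.65) = 44.3695

44.3695


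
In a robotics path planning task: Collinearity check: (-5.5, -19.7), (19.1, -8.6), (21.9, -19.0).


Cross product: (19.1-(-5.5))*((-19)-(-19.7)) - ((-8.6)-(-19.7))*(21.9-(-5.5))
= -286.92

No, not collinear


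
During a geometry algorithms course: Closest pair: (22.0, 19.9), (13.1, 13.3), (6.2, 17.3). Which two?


d(P0,P1) = 11.0802, d(P0,P2) = 16.0125, d(P1,P2) = 7.9756
Closest: P1 and P2

Closest pair: (13.1, 13.3) and (6.2, 17.3), distance = 7.9756


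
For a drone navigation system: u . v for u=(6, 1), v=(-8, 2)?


u . v = u_x*v_x + u_y*v_y = 6*(-8) + 1*2
= (-48) + 2 = -46

-46


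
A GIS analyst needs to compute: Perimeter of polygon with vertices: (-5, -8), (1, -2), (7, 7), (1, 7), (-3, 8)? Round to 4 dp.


Sides: (-5, -8)->(1, -2): sqrt(72) = 8.485281, (1, -2)->(7, 7): sqrt(117) = 10.816654, (7, 7)->(1, 7): sqrt(36) = 6, (1, 7)->(-3, 8): sqrt(17) = 4.123106, (-3, 8)->(-5, -8): sqrt(260) = 16.124515
Sum = 45.549556
Perimeter = 45.5496

45.5496


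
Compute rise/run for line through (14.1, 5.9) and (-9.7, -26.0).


slope = (y2-y1)/(x2-x1) = ((-26)-5.9)/((-9.7)-14.1) = (-31.9)/(-23.8) = 1.3403

1.3403


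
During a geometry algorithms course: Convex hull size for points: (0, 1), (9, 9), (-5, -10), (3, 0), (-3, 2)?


Convex hull vertices (CCW): (-5, -10), (3, 0), (9, 9), (-3, 2)
Count = 4

4
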